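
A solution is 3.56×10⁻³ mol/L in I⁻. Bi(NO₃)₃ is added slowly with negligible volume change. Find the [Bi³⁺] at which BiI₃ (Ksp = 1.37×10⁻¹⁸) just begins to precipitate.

3.04×10⁻¹¹ M

Each salt precipitates once Q = Ksp for that salt.
BiI₃(s) ⇌ Bi³⁺(aq) + 3 I⁻(aq)
Ksp = [Bi³⁺][I⁻]^3 = [Bi³⁺](3.56×10⁻³)^3
[Bi³⁺] = 1.37×10⁻¹⁸ / (3.56×10⁻³)^3 = 3.04×10⁻¹¹
[Bi³⁺] = 3.04×10⁻¹¹ mol/L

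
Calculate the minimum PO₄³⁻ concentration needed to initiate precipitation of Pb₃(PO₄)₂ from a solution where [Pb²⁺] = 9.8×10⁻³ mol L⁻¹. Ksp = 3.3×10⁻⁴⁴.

Precipitation of each salt begins when its ion product equals Ksp.
Pb₃(PO₄)₂(s) ⇌ 3 Pb²⁺(aq) + 2 PO₄³⁻(aq)
Ksp = [Pb²⁺]^3[PO₄³⁻]^2 = [PO₄³⁻]^2(9.8×10⁻³)^3
[PO₄³⁻]^2 = 3.3×10⁻⁴⁴ / (9.8×10⁻³)^3 = 3.5×10⁻³⁸
[PO₄³⁻] = 1.9×10⁻¹⁹ mol L⁻¹

1.9×10⁻¹⁹ M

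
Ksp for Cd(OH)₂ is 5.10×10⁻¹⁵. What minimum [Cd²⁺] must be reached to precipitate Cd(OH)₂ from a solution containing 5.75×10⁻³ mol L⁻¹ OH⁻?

The threshold for precipitation is Q = Ksp.
Cd(OH)₂(s) ⇌ Cd²⁺(aq) + 2 OH⁻(aq)
Ksp = [Cd²⁺][OH⁻]^2 = [Cd²⁺](5.75×10⁻³)^2
[Cd²⁺] = 5.10×10⁻¹⁵ / (5.75×10⁻³)^2 = 1.54×10⁻¹⁰
[Cd²⁺] = 1.54×10⁻¹⁰ mol L⁻¹

1.54×10⁻¹⁰ M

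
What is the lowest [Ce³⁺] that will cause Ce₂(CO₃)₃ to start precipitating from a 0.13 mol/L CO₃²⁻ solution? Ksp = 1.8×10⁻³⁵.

9.1×10⁻¹⁷ M

Precipitation begins when Q = Ksp.
Ce₂(CO₃)₃(s) ⇌ 2 Ce³⁺(aq) + 3 CO₃²⁻(aq)
Ksp = [Ce³⁺]^2[CO₃²⁻]^3 = [Ce³⁺]^2(0.13)^3
[Ce³⁺]^2 = 1.8×10⁻³⁵ / (0.13)^3 = 8.2×10⁻³³
[Ce³⁺] = 9.1×10⁻¹⁷ mol/L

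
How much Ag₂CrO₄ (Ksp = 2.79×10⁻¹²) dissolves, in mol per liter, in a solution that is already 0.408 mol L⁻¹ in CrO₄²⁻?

1.31×10⁻⁶ M

Ag₂CrO₄(s) ⇌ 2 Ag⁺(aq) + CrO₄²⁻(aq)
The solution already contains CrO₄²⁻ at 0.408 mol L⁻¹. Let s be the molar solubility of Ag₂CrO₄.
[CrO₄²⁻] ≈ 0.408 mol L⁻¹ (common ion dominates); [Ag⁺] = 2s.
Ksp = [Ag⁺]^2[CrO₄²⁻] = (2s)^2(0.408)
(2s)^2 = 2.79×10⁻¹² / (0.408) = 6.84×10⁻¹²
s = 1.31×10⁻⁶ mol L⁻¹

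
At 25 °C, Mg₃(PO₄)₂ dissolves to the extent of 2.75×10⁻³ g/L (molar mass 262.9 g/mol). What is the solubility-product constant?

Ksp = 1.35×10⁻²³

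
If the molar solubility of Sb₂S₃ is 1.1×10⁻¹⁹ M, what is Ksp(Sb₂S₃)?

Sb₂S₃(s) ⇌ 2 Sb³⁺(aq) + 3 S²⁻(aq)
For each mole of Sb₂S₃ that dissolves per liter, [Sb³⁺] = 2s and [S²⁻] = 3s; let s denote this solubility.
Ksp = [Sb³⁺]^2[S²⁻]^3 = (2s)^2 · (3s)^3 = 108s^5
Ksp = 108 × (1.1×10⁻¹⁹)^5 = 1.7×10⁻⁹³

Ksp = 1.7×10⁻⁹³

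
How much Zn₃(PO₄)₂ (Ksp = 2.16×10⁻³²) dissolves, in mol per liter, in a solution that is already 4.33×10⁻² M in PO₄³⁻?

Zn₃(PO₄)₂(s) ⇌ 3 Zn²⁺(aq) + 2 PO₄³⁻(aq)
PO₄³⁻ is already present at 4.33×10⁻² M. If s mol/L of Zn₃(PO₄)₂ dissolves, [Zn²⁺] = 3s while [PO₄³⁻] ≈ 4.33×10⁻² M.
Ksp = [Zn²⁺]^3[PO₄³⁻]^2 = (3s)^3(4.33×10⁻²)^2
(3s)^3 = 2.16×10⁻³² / (4.33×10⁻²)^2 = 1.15×10⁻²⁹
s = 7.53×10⁻¹¹ M

7.53×10⁻¹¹ M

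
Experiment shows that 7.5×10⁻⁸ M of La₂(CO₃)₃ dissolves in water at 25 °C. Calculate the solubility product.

Ksp = 2.6×10⁻³⁴

La₂(CO₃)₃(s) ⇌ 2 La³⁺(aq) + 3 CO₃²⁻(aq)
Let s be the molar solubility. Then [La³⁺] = 2s and [CO₃²⁻] = 3s.
Ksp = [La³⁺]^2[CO₃²⁻]^3 = (2s)^2 · (3s)^3 = 108s^5
Ksp = 108 × (7.5×10⁻⁸)^5 = 2.6×10⁻³⁴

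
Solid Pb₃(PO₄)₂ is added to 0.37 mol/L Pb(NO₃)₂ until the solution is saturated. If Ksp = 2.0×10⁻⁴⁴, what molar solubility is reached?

Pb₃(PO₄)₂(s) ⇌ 3 Pb²⁺(aq) + 2 PO₄³⁻(aq)
The solution already contains Pb²⁺ at 0.37 mol/L. Let s be the molar solubility of Pb₃(PO₄)₂.
[Pb²⁺] ≈ 0.37 mol/L (common ion dominates); [PO₄³⁻] = 2s.
Ksp = [Pb²⁺]^3[PO₄³⁻]^2 = (0.37)^3(2s)^2
(2s)^2 = 2.0×10⁻⁴⁴ / (0.37)^3 = 3.9×10⁻⁴³
s = 3.1×10⁻²² mol/L

3.1×10⁻²² M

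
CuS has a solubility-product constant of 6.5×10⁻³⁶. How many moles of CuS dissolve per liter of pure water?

2.5×10⁻¹⁸ M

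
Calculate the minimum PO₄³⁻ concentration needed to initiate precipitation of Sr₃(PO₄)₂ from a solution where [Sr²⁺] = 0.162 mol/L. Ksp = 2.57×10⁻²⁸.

2.46×10⁻¹³ M

A salt starts to precipitate once the ion product Q reaches its Ksp.
Sr₃(PO₄)₂(s) ⇌ 3 Sr²⁺(aq) + 2 PO₄³⁻(aq)
Ksp = [Sr²⁺]^3[PO₄³⁻]^2 = [PO₄³⁻]^2(0.162)^3
[PO₄³⁻]^2 = 2.57×10⁻²⁸ / (0.162)^3 = 6.04×10⁻²⁶
[PO₄³⁻] = 2.46×10⁻¹³ mol/L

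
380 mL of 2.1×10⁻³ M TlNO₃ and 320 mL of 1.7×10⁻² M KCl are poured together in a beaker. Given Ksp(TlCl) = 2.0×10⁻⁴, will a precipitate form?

No

The combined volume is 700 mL.
[Tl⁺] = (2.1×10⁻³)(380)/700 = 1.1×10⁻³ M
[Cl⁻] = (1.7×10⁻²)(320)/700 = 7.8×10⁻³ M
Q = [Tl⁺][Cl⁻] = 8.9×10⁻⁶
Since Q (8.9×10⁻⁶) is less than Ksp (2.0×10⁻⁴), no TlCl precipitates.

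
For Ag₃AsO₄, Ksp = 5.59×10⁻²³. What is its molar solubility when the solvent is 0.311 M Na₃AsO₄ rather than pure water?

1.88×10⁻⁸ M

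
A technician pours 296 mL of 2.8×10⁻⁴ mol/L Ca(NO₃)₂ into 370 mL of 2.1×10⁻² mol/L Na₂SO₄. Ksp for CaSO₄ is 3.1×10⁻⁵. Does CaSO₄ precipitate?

No

Total volume after mixing = 296 + 370 = 666 mL.
[Ca²⁺] = (2.8×10⁻⁴)(296)/666 = 1.2×10⁻⁴ mol/L
[SO₄²⁻] = (2.1×10⁻²)(370)/666 = 1.2×10⁻² mol/L
Q = [Ca²⁺][SO₄²⁻] = 1.5×10⁻⁶
Since Q (1.5×10⁻⁶) is less than Ksp (3.1×10⁻⁵), no CaSO₄ precipitates.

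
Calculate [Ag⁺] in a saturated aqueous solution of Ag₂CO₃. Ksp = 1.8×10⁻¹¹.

Ag₂CO₃(s) ⇌ 2 Ag⁺(aq) + CO₃²⁻(aq)
For each mole of Ag₂CO₃ that dissolves per liter, [Ag⁺] = 2s and [CO₃²⁻] = s; let s denote this solubility.
Ksp = [Ag⁺]^2[CO₃²⁻] = (2s)^2 · s = 4s^3 = 1.8×10⁻¹¹
s = 1.7×10⁻⁴ M
[Ag⁺] = 2s = 3.3×10⁻⁴ M

3.3×10⁻⁴ M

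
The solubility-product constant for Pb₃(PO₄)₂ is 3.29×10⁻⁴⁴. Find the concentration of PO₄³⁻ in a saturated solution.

1.58×10⁻⁹ M

Pb₃(PO₄)₂(s) ⇌ 3 Pb²⁺(aq) + 2 PO₄³⁻(aq)
If s mol/L of Pb₃(PO₄)₂ dissolves, [Pb²⁺] = 3s and [PO₄³⁻] = 2s.
Ksp = [Pb²⁺]^3[PO₄³⁻]^2 = (3s)^3 · (2s)^2 = 108s^5 = 3.29×10⁻⁴⁴
s = 7.88×10⁻¹⁰ M
[PO₄³⁻] = 2s = 1.58×10⁻⁹ M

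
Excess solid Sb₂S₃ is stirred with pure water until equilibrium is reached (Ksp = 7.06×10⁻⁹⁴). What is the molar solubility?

Sb₂S₃(s) ⇌ 2 Sb³⁺(aq) + 3 S²⁻(aq)
Let s be the molar solubility. Then [Sb³⁺] = 2s and [S²⁻] = 3s.
Ksp = [Sb³⁺]^2[S²⁻]^3 = (2s)^2 · (3s)^3 = 108s^5
108s^5 = 7.06×10⁻⁹⁴  ⇒  s^5 = 6.54×10⁻⁹⁶
s = (6.54×10⁻⁹⁶)^(1/5) = 9.18×10⁻²⁰ mol/L

9.18×10⁻²⁰ M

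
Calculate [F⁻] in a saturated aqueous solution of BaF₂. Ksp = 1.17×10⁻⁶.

1.33×10⁻² M

BaF₂(s) ⇌ Ba²⁺(aq) + 2 F⁻(aq)
If s mol/L of BaF₂ dissolves, [Ba²⁺] = s and [F⁻] = 2s.
Ksp = [Ba²⁺][F⁻]^2 = s · (2s)^2 = 4s^3 = 1.17×10⁻⁶
s = 6.64×10⁻³ M
[F⁻] = 2s = 1.33×10⁻² M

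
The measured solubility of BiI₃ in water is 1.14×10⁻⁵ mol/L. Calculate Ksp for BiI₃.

BiI₃(s) ⇌ Bi³⁺(aq) + 3 I⁻(aq)
For each mole of BiI₃ that dissolves per liter, [Bi³⁺] = s and [I⁻] = 3s; let s denote this solubility.
Ksp = [Bi³⁺][I⁻]^3 = s · (3s)^3 = 27s^4
Ksp = 27 × (1.14×10⁻⁵)^4 = 4.56×10⁻¹⁹

Ksp = 4.56×10⁻¹⁹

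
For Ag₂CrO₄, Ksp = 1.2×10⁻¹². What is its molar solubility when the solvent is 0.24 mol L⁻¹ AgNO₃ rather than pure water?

Ag₂CrO₄(s) ⇌ 2 Ag⁺(aq) + CrO₄²⁻(aq)
Let s be the solubility of Ag₂CrO₄ here. The common ion gives [Ag⁺] ≈ 0.24 mol L⁻¹, and [CrO₄²⁻] = s.
Ksp = [Ag⁺]^2[CrO₄²⁻] = (0.24)^2s
s = 1.2×10⁻¹² / (0.24)^2 = 2.1×10⁻¹¹
s = 2.1×10⁻¹¹ mol L⁻¹

2.1×10⁻¹¹ M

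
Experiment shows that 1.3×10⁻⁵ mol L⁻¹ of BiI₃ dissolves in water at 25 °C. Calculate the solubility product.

BiI₃(s) ⇌ Bi³⁺(aq) + 3 I⁻(aq)
With molar solubility s: [Bi³⁺] = s, [I⁻] = 3s.
Ksp = [Bi³⁺][I⁻]^3 = s · (3s)^3 = 27s^4
Ksp = 27 × (1.3×10⁻⁵)^4 = 7.7×10⁻¹⁹

Ksp = 7.7×10⁻¹⁹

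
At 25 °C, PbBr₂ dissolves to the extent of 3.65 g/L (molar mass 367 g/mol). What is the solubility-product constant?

s = (3.65 g L⁻¹)/(367 g mol⁻¹) = 9.9455×10⁻³ M
PbBr₂(s) ⇌ Pb²⁺(aq) + 2 Br⁻(aq)
Call the molar solubility s, so that [Pb²⁺] = s and [Br⁻] = 2s.
Ksp = [Pb²⁺][Br⁻]^2 = s · (2s)^2 = 4s^3
Ksp = 4 × (9.9455×10⁻³)^3 = 3.93×10⁻⁶

Ksp = 3.93×10⁻⁶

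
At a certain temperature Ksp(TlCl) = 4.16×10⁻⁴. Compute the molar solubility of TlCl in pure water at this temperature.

2.04×10⁻² M

TlCl(s) ⇌ Tl⁺(aq) + Cl⁻(aq)
With molar solubility s: [Tl⁺] = s, [Cl⁻] = s.
Ksp = [Tl⁺][Cl⁻] = s · s = s^2
s^2 = 4.16×10⁻⁴
Taking the 2nd root, s = 2.04×10⁻² mol L⁻¹.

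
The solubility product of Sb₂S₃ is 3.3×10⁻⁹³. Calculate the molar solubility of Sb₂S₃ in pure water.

1.3×10⁻¹⁹ M

Sb₂S₃(s) ⇌ 2 Sb³⁺(aq) + 3 S²⁻(aq)
For each mole of Sb₂S₃ that dissolves per liter, [Sb³⁺] = 2s and [S²⁻] = 3s; let s denote this solubility.
Ksp = [Sb³⁺]^2[S²⁻]^3 = (2s)^2 · (3s)^3 = 108s^5
108s^5 = 3.3×10⁻⁹³  ⇒  s^5 = 3.1×10⁻⁹⁵
s = (3.1×10⁻⁹⁵)^(1/5) = 1.3×10⁻¹⁹ mol/L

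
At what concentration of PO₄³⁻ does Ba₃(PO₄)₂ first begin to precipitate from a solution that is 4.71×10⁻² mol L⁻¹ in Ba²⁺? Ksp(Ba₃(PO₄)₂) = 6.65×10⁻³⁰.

2.52×10⁻¹³ M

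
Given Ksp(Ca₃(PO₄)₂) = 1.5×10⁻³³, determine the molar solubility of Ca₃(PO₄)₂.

1.1×10⁻⁷ M

Ca₃(PO₄)₂(s) ⇌ 3 Ca²⁺(aq) + 2 PO₄³⁻(aq)
If s mol/L of Ca₃(PO₄)₂ dissolves, [Ca²⁺] = 3s and [PO₄³⁻] = 2s.
Ksp = [Ca²⁺]^3[PO₄³⁻]^2 = (3s)^3 · (2s)^2 = 108s^5
108s^5 = 1.5×10⁻³³  ⇒  s^5 = 1.4×10⁻³⁵
Taking the 5th root, s = 1.1×10⁻⁷ mol/L.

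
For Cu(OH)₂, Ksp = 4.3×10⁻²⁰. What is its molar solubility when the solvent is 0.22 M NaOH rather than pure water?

8.9×10⁻¹⁹ M

Cu(OH)₂(s) ⇌ Cu²⁺(aq) + 2 OH⁻(aq)
Let s be the solubility of Cu(OH)₂ here. The common ion gives [OH⁻] ≈ 0.22 M, and [Cu²⁺] = s.
Ksp = [Cu²⁺][OH⁻]^2 = s(0.22)^2
s = 4.3×10⁻²⁰ / (0.22)^2 = 8.9×10⁻¹⁹
s = 8.9×10⁻¹⁹ M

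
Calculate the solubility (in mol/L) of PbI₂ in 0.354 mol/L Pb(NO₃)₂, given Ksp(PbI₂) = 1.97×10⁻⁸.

PbI₂(s) ⇌ Pb²⁺(aq) + 2 I⁻(aq)
Pb²⁺ is already present at 0.354 mol/L. If s mol/L of PbI₂ dissolves, [I⁻] = 2s while [Pb²⁺] ≈ 0.354 mol/L.
Ksp = [Pb²⁺][I⁻]^2 = (0.354)(2s)^2
(2s)^2 = 1.97×10⁻⁸ / (0.354) = 5.56×10⁻⁸
s = 1.18×10⁻⁴ mol/L

1.18×10⁻⁴ M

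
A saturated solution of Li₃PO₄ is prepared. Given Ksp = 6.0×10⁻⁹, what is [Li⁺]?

1.2×10⁻² M

Li₃PO₄(s) ⇌ 3 Li⁺(aq) + PO₄³⁻(aq)
Let s be the molar solubility. Then [Li⁺] = 3s and [PO₄³⁻] = s.
Ksp = [Li⁺]^3[PO₄³⁻] = (3s)^3 · s = 27s^4 = 6.0×10⁻⁹
s = 3.9×10⁻³ M
[Li⁺] = 3s = 1.2×10⁻² M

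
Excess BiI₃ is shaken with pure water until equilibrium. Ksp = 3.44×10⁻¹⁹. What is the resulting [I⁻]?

3.19×10⁻⁵ M

BiI₃(s) ⇌ Bi³⁺(aq) + 3 I⁻(aq)
With molar solubility s: [Bi³⁺] = s, [I⁻] = 3s.
Ksp = [Bi³⁺][I⁻]^3 = s · (3s)^3 = 27s^4 = 3.44×10⁻¹⁹
s = 1.06×10⁻⁵ M
[I⁻] = 3s = 3.19×10⁻⁵ M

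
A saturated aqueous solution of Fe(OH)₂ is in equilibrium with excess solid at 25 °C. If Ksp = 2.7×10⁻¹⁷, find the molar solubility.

Fe(OH)₂(s) ⇌ Fe²⁺(aq) + 2 OH⁻(aq)
If s mol/L of Fe(OH)₂ dissolves, [Fe²⁺] = s and [OH⁻] = 2s.
Ksp = [Fe²⁺][OH⁻]^2 = s · (2s)^2 = 4s^3
4s^3 = 2.7×10⁻¹⁷  ⇒  s^3 = 6.8×10⁻¹⁸
s = 1.9×10⁻⁶ M

1.9×10⁻⁶ M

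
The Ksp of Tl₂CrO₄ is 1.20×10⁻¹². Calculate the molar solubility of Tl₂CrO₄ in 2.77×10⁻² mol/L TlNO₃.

Tl₂CrO₄(s) ⇌ 2 Tl⁺(aq) + CrO₄²⁻(aq)
The solution already contains Tl⁺ at 2.77×10⁻² mol/L. Let s be the molar solubility of Tl₂CrO₄.
[Tl⁺] ≈ 2.77×10⁻² mol/L (common ion dominates); [CrO₄²⁻] = s.
Ksp = [Tl⁺]^2[CrO₄²⁻] = (2.77×10⁻²)^2s
s = 1.20×10⁻¹² / (2.77×10⁻²)^2 = 1.56×10⁻⁹
s = 1.56×10⁻⁹ mol/L

1.56×10⁻⁹ M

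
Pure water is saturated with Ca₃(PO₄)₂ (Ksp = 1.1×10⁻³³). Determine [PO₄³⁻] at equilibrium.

Ca₃(PO₄)₂(s) ⇌ 3 Ca²⁺(aq) + 2 PO₄³⁻(aq)
For each mole of Ca₃(PO₄)₂ that dissolves per liter, [Ca²⁺] = 3s and [PO₄³⁻] = 2s; let s denote this solubility.
Ksp = [Ca²⁺]^3[PO₄³⁻]^2 = (3s)^3 · (2s)^2 = 108s^5 = 1.1×10⁻³³
s = 1.0×10⁻⁷ M
[PO₄³⁻] = 2s = 2.0×10⁻⁷ M

2.0×10⁻⁷ M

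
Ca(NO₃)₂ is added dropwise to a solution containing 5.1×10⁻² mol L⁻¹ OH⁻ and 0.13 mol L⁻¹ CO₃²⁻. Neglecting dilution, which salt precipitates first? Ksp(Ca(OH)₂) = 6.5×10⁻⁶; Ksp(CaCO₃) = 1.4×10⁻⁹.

Each salt precipitates once Q = Ksp for that salt.
For Ca(OH)₂: [Ca²⁺] = (Ksp/[OH⁻]^2) = 2.5×10⁻³ mol L⁻¹
For CaCO₃: [Ca²⁺] = (Ksp/[CO₃²⁻]) = 1.1×10⁻⁸ mol L⁻¹
Since CaCO₃ needs less Ca²⁺ to reach saturation, it precipitates first.

CaCO₃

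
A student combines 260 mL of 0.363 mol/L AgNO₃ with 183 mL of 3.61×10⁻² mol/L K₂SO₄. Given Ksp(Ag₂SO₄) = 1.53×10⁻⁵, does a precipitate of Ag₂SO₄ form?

Yes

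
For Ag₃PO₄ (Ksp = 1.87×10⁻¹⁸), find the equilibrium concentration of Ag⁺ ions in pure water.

4.87×10⁻⁵ M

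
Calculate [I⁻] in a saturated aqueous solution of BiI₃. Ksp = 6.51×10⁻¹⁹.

BiI₃(s) ⇌ Bi³⁺(aq) + 3 I⁻(aq)
Let s be the molar solubility. Then [Bi³⁺] = s and [I⁻] = 3s.
Ksp = [Bi³⁺][I⁻]^3 = s · (3s)^3 = 27s^4 = 6.51×10⁻¹⁹
s = 1.25×10⁻⁵ mol L⁻¹
[I⁻] = 3s = 3.74×10⁻⁵ mol L⁻¹

3.74×10⁻⁵ M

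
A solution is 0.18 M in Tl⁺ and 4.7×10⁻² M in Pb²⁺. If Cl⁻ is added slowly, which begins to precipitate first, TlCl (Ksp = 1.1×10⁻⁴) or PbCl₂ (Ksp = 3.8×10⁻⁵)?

A salt starts to precipitate once the ion product Q reaches its Ksp.
For TlCl: [Cl⁻] = (Ksp/[Tl⁺]) = 6.1×10⁻⁴ M
For PbCl₂: [Cl⁻] = (Ksp/[Pb²⁺])^(1/2) = 2.8×10⁻² M
TlCl requires the lower [Cl⁻], so it precipitates first.

TlCl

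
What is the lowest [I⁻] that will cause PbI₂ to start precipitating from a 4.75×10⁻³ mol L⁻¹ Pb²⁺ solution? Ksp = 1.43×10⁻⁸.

Precipitation of each salt begins when its ion product equals Ksp.
PbI₂(s) ⇌ Pb²⁺(aq) + 2 I⁻(aq)
Ksp = [Pb²⁺][I⁻]^2 = [I⁻]^2(4.75×10⁻³)
[I⁻]^2 = 1.43×10⁻⁸ / (4.75×10⁻³) = 3.01×10⁻⁶
[I⁻] = 1.74×10⁻³ mol L⁻¹

1.74×10⁻³ M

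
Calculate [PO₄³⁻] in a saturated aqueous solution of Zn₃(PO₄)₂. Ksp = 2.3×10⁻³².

3.7×10⁻⁷ M

Zn₃(PO₄)₂(s) ⇌ 3 Zn²⁺(aq) + 2 PO₄³⁻(aq)
If s mol/L of Zn₃(PO₄)₂ dissolves, [Zn²⁺] = 3s and [PO₄³⁻] = 2s.
Ksp = [Zn²⁺]^3[PO₄³⁻]^2 = (3s)^3 · (2s)^2 = 108s^5 = 2.3×10⁻³²
s = 1.8×10⁻⁷ mol L⁻¹
[PO₄³⁻] = 2s = 3.7×10⁻⁷ mol L⁻¹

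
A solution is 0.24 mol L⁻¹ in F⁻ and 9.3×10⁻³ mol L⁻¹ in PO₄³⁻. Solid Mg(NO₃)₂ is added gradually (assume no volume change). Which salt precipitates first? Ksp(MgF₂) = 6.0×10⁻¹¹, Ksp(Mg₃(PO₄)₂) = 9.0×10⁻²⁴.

A salt starts to precipitate once the ion product Q reaches its Ksp.
For MgF₂: [Mg²⁺] = (Ksp/[F⁻]^2) = 1.0×10⁻⁹ mol L⁻¹
For Mg₃(PO₄)₂: [Mg²⁺] = (Ksp/[PO₄³⁻]^2)^(1/3) = 4.7×10⁻⁷ mol L⁻¹
MgF₂ requires the lower [Mg²⁺], so it precipitates first.

MgF₂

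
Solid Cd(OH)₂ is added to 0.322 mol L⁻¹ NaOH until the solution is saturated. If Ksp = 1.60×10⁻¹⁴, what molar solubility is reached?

Cd(OH)₂(s) ⇌ Cd²⁺(aq) + 2 OH⁻(aq)
With OH⁻ already at 0.322 mol L⁻¹ and s small, take [OH⁻] ≈ 0.322 mol L⁻¹ and [Cd²⁺] = s.
Ksp = [Cd²⁺][OH⁻]^2 = s(0.322)^2
s = 1.60×10⁻¹⁴ / (0.322)^2 = 1.54×10⁻¹³
s = 1.54×10⁻¹³ mol L⁻¹

1.54×10⁻¹³ M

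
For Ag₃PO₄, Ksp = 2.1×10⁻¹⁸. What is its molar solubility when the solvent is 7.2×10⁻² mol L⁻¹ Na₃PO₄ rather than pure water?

1.0×10⁻⁶ M

Ag₃PO₄(s) ⇌ 3 Ag⁺(aq) + PO₄³⁻(aq)
With PO₄³⁻ already at 7.2×10⁻² mol L⁻¹ and s small, take [PO₄³⁻] ≈ 7.2×10⁻² mol L⁻¹ and [Ag⁺] = 3s.
Ksp = [Ag⁺]^3[PO₄³⁻] = (3s)^3(7.2×10⁻²)
(3s)^3 = 2.1×10⁻¹⁸ / (7.2×10⁻²) = 2.9×10⁻¹⁷
s = 1.0×10⁻⁶ mol L⁻¹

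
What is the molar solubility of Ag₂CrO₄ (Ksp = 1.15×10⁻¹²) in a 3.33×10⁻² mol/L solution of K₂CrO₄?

Ag₂CrO₄(s) ⇌ 2 Ag⁺(aq) + CrO₄²⁻(aq)
Let s be the solubility of Ag₂CrO₄ here. The common ion gives [CrO₄²⁻] ≈ 3.33×10⁻² mol/L, and [Ag⁺] = 2s.
Ksp = [Ag⁺]^2[CrO₄²⁻] = (2s)^2(3.33×10⁻²)
(2s)^2 = 1.15×10⁻¹² / (3.33×10⁻²) = 3.45×10⁻¹¹
s = 2.94×10⁻⁶ mol/L

2.94×10⁻⁶ M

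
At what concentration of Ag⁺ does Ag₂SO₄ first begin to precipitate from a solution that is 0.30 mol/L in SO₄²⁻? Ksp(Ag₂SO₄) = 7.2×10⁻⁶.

Each salt precipitates once Q = Ksp for that salt.
Ag₂SO₄(s) ⇌ 2 Ag⁺(aq) + SO₄²⁻(aq)
Ksp = [Ag⁺]^2[SO₄²⁻] = [Ag⁺]^2(0.30)
[Ag⁺]^2 = 7.2×10⁻⁶ / (0.30) = 2.4×10⁻⁵
[Ag⁺] = 4.9×10⁻³ mol/L

4.9×10⁻³ M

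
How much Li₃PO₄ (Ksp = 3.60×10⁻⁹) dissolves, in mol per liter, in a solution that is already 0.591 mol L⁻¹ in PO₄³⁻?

6.09×10⁻⁴ M

Li₃PO₄(s) ⇌ 3 Li⁺(aq) + PO₄³⁻(aq)
PO₄³⁻ is already present at 0.591 mol L⁻¹. If s mol/L of Li₃PO₄ dissolves, [Li⁺] = 3s while [PO₄³⁻] ≈ 0.591 mol L⁻¹.
Ksp = [Li⁺]^3[PO₄³⁻] = (3s)^3(0.591)
(3s)^3 = 3.60×10⁻⁹ / (0.591) = 6.09×10⁻⁹
s = 6.09×10⁻⁴ mol L⁻¹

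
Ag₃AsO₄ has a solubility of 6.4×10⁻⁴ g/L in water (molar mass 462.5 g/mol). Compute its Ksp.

Ksp = 9.9×10⁻²³

s = (6.4×10⁻⁴ g L⁻¹)/(462.5 g mol⁻¹) = 1.384×10⁻⁶ M
Ag₃AsO₄(s) ⇌ 3 Ag⁺(aq) + AsO₄³⁻(aq)
For each mole of Ag₃AsO₄ that dissolves per liter, [Ag⁺] = 3s and [AsO₄³⁻] = s; let s denote this solubility.
Ksp = [Ag⁺]^3[AsO₄³⁻] = (3s)^3 · s = 27s^4
Ksp = 27 × (1.384×10⁻⁶)^4 = 9.9×10⁻²³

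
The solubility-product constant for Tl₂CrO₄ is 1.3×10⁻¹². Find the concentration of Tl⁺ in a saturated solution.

Tl₂CrO₄(s) ⇌ 2 Tl⁺(aq) + CrO₄²⁻(aq)
With molar solubility s: [Tl⁺] = 2s, [CrO₄²⁻] = s.
Ksp = [Tl⁺]^2[CrO₄²⁻] = (2s)^2 · s = 4s^3 = 1.3×10⁻¹²
s = 6.9×10⁻⁵ mol L⁻¹
[Tl⁺] = 2s = 1.4×10⁻⁴ mol L⁻¹

1.4×10⁻⁴ M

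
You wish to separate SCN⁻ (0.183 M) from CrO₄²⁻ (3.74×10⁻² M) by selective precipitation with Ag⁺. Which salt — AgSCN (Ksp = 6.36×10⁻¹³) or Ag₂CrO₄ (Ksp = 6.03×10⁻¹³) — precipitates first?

AgSCN

Each salt precipitates once Q = Ksp for that salt.
For AgSCN: [Ag⁺] = (Ksp/[SCN⁻]) = 3.48×10⁻¹² M
For Ag₂CrO₄: [Ag⁺] = (Ksp/[CrO₄²⁻])^(1/2) = 4.02×10⁻⁶ M
The smaller threshold [Ag⁺] is reached first, so AgSCN precipitates first.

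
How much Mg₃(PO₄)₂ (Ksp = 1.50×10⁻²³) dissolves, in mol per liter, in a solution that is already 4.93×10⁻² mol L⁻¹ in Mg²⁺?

Mg₃(PO₄)₂(s) ⇌ 3 Mg²⁺(aq) + 2 PO₄³⁻(aq)
With Mg²⁺ already at 4.93×10⁻² mol L⁻¹ and s small, take [Mg²⁺] ≈ 4.93×10⁻² mol L⁻¹ and [PO₄³⁻] = 2s.
Ksp = [Mg²⁺]^3[PO₄³⁻]^2 = (4.93×10⁻²)^3(2s)^2
(2s)^2 = 1.50×10⁻²³ / (4.93×10⁻²)^3 = 1.25×10⁻¹⁹
s = 1.77×10⁻¹⁰ mol L⁻¹

1.77×10⁻¹⁰ M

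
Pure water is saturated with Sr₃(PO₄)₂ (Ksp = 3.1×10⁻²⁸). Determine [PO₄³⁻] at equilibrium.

Sr₃(PO₄)₂(s) ⇌ 3 Sr²⁺(aq) + 2 PO₄³⁻(aq)
With molar solubility s: [Sr²⁺] = 3s, [PO₄³⁻] = 2s.
Ksp = [Sr²⁺]^3[PO₄³⁻]^2 = (3s)^3 · (2s)^2 = 108s^5 = 3.1×10⁻²⁸
s = 1.2×10⁻⁶ M
[PO₄³⁻] = 2s = 2.5×10⁻⁶ M

2.5×10⁻⁶ M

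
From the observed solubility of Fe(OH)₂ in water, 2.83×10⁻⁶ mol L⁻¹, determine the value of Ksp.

Fe(OH)₂(s) ⇌ Fe²⁺(aq) + 2 OH⁻(aq)
If s mol/L of Fe(OH)₂ dissolves, [Fe²⁺] = s and [OH⁻] = 2s.
Ksp = [Fe²⁺][OH⁻]^2 = s · (2s)^2 = 4s^3
Ksp = 4 × (2.83×10⁻⁶)^3 = 9.07×10⁻¹⁷

Ksp = 9.07×10⁻¹⁷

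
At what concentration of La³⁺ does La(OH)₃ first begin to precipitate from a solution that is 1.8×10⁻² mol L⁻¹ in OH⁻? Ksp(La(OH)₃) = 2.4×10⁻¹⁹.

4.1×10⁻¹⁴ M

The threshold for precipitation is Q = Ksp.
La(OH)₃(s) ⇌ La³⁺(aq) + 3 OH⁻(aq)
Ksp = [La³⁺][OH⁻]^3 = [La³⁺](1.8×10⁻²)^3
[La³⁺] = 2.4×10⁻¹⁹ / (1.8×10⁻²)^3 = 4.1×10⁻¹⁴
[La³⁺] = 4.1×10⁻¹⁴ mol L⁻¹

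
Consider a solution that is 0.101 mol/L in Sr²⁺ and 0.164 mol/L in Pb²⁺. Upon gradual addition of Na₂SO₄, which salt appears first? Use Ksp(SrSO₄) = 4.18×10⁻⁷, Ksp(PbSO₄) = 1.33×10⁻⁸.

PbSO₄

Precipitation of each salt begins when its ion product equals Ksp.
For SrSO₄: [SO₄²⁻] = (Ksp/[Sr²⁺]) = 4.14×10⁻⁶ mol/L
For PbSO₄: [SO₄²⁻] = (Ksp/[Pb²⁺]) = 8.11×10⁻⁸ mol/L
PbSO₄ requires the lower [SO₄²⁻], so it precipitates first.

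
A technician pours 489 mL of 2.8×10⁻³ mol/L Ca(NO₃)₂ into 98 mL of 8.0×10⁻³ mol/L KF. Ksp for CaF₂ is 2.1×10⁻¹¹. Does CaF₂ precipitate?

Yes

The combined volume is 587 mL.
[Ca²⁺] = (2.8×10⁻³)(489)/587 = 2.3×10⁻³ mol/L
[F⁻] = (8.0×10⁻³)(98)/587 = 1.3×10⁻³ mol/L
Q = [Ca²⁺][F⁻]^2 = 4.2×10⁻⁹
Since Q (4.2×10⁻⁹) exceeds Ksp (2.1×10⁻¹¹), CaF₂ will precipitate.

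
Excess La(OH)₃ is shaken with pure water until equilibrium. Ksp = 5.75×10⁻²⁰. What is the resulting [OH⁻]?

La(OH)₃(s) ⇌ La³⁺(aq) + 3 OH⁻(aq)
If s mol/L of La(OH)₃ dissolves, [La³⁺] = s and [OH⁻] = 3s.
Ksp = [La³⁺][OH⁻]^3 = s · (3s)^3 = 27s^4 = 5.75×10⁻²⁰
s = 6.79×10⁻⁶ mol L⁻¹
[OH⁻] = 3s = 2.04×10⁻⁵ mol L⁻¹

2.04×10⁻⁵ M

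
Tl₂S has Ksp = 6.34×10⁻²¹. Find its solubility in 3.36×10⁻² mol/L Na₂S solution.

Tl₂S(s) ⇌ 2 Tl⁺(aq) + S²⁻(aq)
S²⁻ is already present at 3.36×10⁻² mol/L. If s mol/L of Tl₂S dissolves, [Tl⁺] = 2s while [S²⁻] ≈ 3.36×10⁻² mol/L.
Ksp = [Tl⁺]^2[S²⁻] = (2s)^2(3.36×10⁻²)
(2s)^2 = 6.34×10⁻²¹ / (3.36×10⁻²) = 1.89×10⁻¹⁹
s = 2.17×10⁻¹⁰ mol/L

2.17×10⁻¹⁰ M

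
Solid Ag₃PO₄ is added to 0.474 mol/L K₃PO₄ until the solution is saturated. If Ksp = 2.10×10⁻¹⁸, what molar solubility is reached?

5.47×10⁻⁷ M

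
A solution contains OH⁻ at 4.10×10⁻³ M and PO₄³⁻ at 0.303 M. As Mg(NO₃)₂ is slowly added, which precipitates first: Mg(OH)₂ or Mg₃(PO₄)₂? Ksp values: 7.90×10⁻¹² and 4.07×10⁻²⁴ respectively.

Mg₃(PO₄)₂

The threshold for precipitation is Q = Ksp.
For Mg(OH)₂: [Mg²⁺] = (Ksp/[OH⁻]^2) = 4.70×10⁻⁷ M
For Mg₃(PO₄)₂: [Mg²⁺] = (Ksp/[PO₄³⁻]^2)^(1/3) = 3.54×10⁻⁸ M
The smaller threshold [Mg²⁺] is reached first, so Mg₃(PO₄)₂ precipitates first.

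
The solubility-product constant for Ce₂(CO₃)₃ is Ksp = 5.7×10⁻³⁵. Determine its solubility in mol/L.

Ce₂(CO₃)₃(s) ⇌ 2 Ce³⁺(aq) + 3 CO₃²⁻(aq)
With molar solubility s: [Ce³⁺] = 2s, [CO₃²⁻] = 3s.
Ksp = [Ce³⁺]^2[CO₃²⁻]^3 = (2s)^2 · (3s)^3 = 108s^5
108s^5 = 5.7×10⁻³⁵  ⇒  s^5 = 5.3×10⁻³⁷
s = 5.6×10⁻⁸ mol/L

5.6×10⁻⁸ M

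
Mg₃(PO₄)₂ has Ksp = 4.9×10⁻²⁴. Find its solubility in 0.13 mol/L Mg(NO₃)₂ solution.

2.4×10⁻¹¹ M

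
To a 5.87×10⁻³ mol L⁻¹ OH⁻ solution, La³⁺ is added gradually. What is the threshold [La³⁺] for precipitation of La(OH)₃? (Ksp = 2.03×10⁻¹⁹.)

1.00×10⁻¹² M

The threshold for precipitation is Q = Ksp.
La(OH)₃(s) ⇌ La³⁺(aq) + 3 OH⁻(aq)
Ksp = [La³⁺][OH⁻]^3 = [La³⁺](5.87×10⁻³)^3
[La³⁺] = 2.03×10⁻¹⁹ / (5.87×10⁻³)^3 = 1.00×10⁻¹²
[La³⁺] = 1.00×10⁻¹² mol L⁻¹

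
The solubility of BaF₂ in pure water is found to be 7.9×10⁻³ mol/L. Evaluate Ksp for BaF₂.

BaF₂(s) ⇌ Ba²⁺(aq) + 2 F⁻(aq)
Let s be the molar solubility. Then [Ba²⁺] = s and [F⁻] = 2s.
Ksp = [Ba²⁺][F⁻]^2 = s · (2s)^2 = 4s^3
Ksp = 4 × (7.9×10⁻³)^3 = 2.0×10⁻⁶

Ksp = 2.0×10⁻⁶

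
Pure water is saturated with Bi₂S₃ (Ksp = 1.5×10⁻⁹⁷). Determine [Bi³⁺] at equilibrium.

Bi₂S₃(s) ⇌ 2 Bi³⁺(aq) + 3 S²⁻(aq)
For each mole of Bi₂S₃ that dissolves per liter, [Bi³⁺] = 2s and [S²⁻] = 3s; let s denote this solubility.
Ksp = [Bi³⁺]^2[S²⁻]^3 = (2s)^2 · (3s)^3 = 108s^5 = 1.5×10⁻⁹⁷
s = 1.7×10⁻²⁰ mol/L
[Bi³⁺] = 2s = 3.4×10⁻²⁰ mol/L

3.4×10⁻²⁰ M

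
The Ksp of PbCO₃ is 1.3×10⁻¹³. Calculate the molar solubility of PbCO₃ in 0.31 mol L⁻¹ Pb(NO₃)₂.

4.2×10⁻¹³ M

PbCO₃(s) ⇌ Pb²⁺(aq) + CO₃²⁻(aq)
With Pb²⁺ already at 0.31 mol L⁻¹ and s small, take [Pb²⁺] ≈ 0.31 mol L⁻¹ and [CO₃²⁻] = s.
Ksp = [Pb²⁺][CO₃²⁻] = (0.31)s
s = 1.3×10⁻¹³ / (0.31) = 4.2×10⁻¹³
s = 4.2×10⁻¹³ mol L⁻¹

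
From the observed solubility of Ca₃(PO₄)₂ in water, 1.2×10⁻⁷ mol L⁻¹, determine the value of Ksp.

Ksp = 2.7×10⁻³³

Ca₃(PO₄)₂(s) ⇌ 3 Ca²⁺(aq) + 2 PO₄³⁻(aq)
For each mole of Ca₃(PO₄)₂ that dissolves per liter, [Ca²⁺] = 3s and [PO₄³⁻] = 2s; let s denote this solubility.
Ksp = [Ca²⁺]^3[PO₄³⁻]^2 = (3s)^3 · (2s)^2 = 108s^5
Ksp = 108 × (1.2×10⁻⁷)^5 = 2.7×10⁻³³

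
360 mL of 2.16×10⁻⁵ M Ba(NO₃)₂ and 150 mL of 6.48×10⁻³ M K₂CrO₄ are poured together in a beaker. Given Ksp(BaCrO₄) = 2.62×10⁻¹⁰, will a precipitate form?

The combined volume is 510 mL.
[Ba²⁺] = (2.16×10⁻⁵)(360)/510 = 1.52×10⁻⁵ M
[CrO₄²⁻] = (6.48×10⁻³)(150)/510 = 1.91×10⁻³ M
Q = [Ba²⁺][CrO₄²⁻] = 2.91×10⁻⁸
Q = 2.91×10⁻⁸ > Ksp = 2.62×10⁻¹⁰, so the solution is supersaturated and BaCrO₄ precipitates.

Yes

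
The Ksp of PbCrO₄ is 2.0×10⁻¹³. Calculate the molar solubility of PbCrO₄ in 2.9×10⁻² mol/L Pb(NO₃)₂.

PbCrO₄(s) ⇌ Pb²⁺(aq) + CrO₄²⁻(aq)
Pb²⁺ is already present at 2.9×10⁻² mol/L. If s mol/L of PbCrO₄ dissolves, [CrO₄²⁻] = s while [Pb²⁺] ≈ 2.9×10⁻² mol/L.
Ksp = [Pb²⁺][CrO₄²⁻] = (2.9×10⁻²)s
s = 2.0×10⁻¹³ / (2.9×10⁻²) = 6.9×10⁻¹²
s = 6.9×10⁻¹² mol/L

6.9×10⁻¹² M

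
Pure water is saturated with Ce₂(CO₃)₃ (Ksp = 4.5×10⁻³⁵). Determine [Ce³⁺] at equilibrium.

1.1×10⁻⁷ M

Ce₂(CO₃)₃(s) ⇌ 2 Ce³⁺(aq) + 3 CO₃²⁻(aq)
If s mol/L of Ce₂(CO₃)₃ dissolves, [Ce³⁺] = 2s and [CO₃²⁻] = 3s.
Ksp = [Ce³⁺]^2[CO₃²⁻]^3 = (2s)^2 · (3s)^3 = 108s^5 = 4.5×10⁻³⁵
s = 5.3×10⁻⁸ mol L⁻¹
[Ce³⁺] = 2s = 1.1×10⁻⁷ mol L⁻¹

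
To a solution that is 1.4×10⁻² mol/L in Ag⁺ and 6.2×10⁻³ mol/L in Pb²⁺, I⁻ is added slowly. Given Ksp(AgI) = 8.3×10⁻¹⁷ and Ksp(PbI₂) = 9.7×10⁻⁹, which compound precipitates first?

AgI

A salt starts to precipitate once the ion product Q reaches its Ksp.
For AgI: [I⁻] = (Ksp/[Ag⁺]) = 5.9×10⁻¹⁵ mol/L
For PbI₂: [I⁻] = (Ksp/[Pb²⁺])^(1/2) = 1.3×10⁻³ mol/L
Since AgI needs less I⁻ to reach saturation, it precipitates first.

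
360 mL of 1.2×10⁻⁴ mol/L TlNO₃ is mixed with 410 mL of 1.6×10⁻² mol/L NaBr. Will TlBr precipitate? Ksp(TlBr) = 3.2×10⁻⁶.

No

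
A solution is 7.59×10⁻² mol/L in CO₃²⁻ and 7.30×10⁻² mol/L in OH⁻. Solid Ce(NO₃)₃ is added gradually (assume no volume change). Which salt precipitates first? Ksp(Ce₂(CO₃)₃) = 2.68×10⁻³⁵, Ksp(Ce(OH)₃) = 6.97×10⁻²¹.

Ce(OH)₃

Precipitation of each salt begins when its ion product equals Ksp.
For Ce₂(CO₃)₃: [Ce³⁺] = (Ksp/[CO₃²⁻]^3)^(1/2) = 2.48×10⁻¹⁶ mol/L
For Ce(OH)₃: [Ce³⁺] = (Ksp/[OH⁻]^3) = 1.79×10⁻¹⁷ mol/L
The smaller threshold [Ce³⁺] is reached first, so Ce(OH)₃ precipitates first.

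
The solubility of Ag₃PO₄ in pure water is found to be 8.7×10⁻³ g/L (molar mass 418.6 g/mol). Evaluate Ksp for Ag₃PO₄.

s = (8.7×10⁻³ g L⁻¹)/(418.6 g mol⁻¹) = 2.078×10⁻⁵ M
Ag₃PO₄(s) ⇌ 3 Ag⁺(aq) + PO₄³⁻(aq)
For each mole of Ag₃PO₄ that dissolves per liter, [Ag⁺] = 3s and [PO₄³⁻] = s; let s denote this solubility.
Ksp = [Ag⁺]^3[PO₄³⁻] = (3s)^3 · s = 27s^4
Ksp = 27 × (2.078×10⁻⁵)^4 = 5.0×10⁻¹⁸

Ksp = 5.0×10⁻¹⁸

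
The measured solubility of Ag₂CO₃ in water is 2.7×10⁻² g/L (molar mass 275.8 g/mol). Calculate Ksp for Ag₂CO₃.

Ksp = 3.8×10⁻¹²

s = (2.7×10⁻² g L⁻¹)/(275.8 g mol⁻¹) = 9.790×10⁻⁵ M
Ag₂CO₃(s) ⇌ 2 Ag⁺(aq) + CO₃²⁻(aq)
If s mol/L of Ag₂CO₃ dissolves, [Ag⁺] = 2s and [CO₃²⁻] = s.
Ksp = [Ag⁺]^2[CO₃²⁻] = (2s)^2 · s = 4s^3
Ksp = 4 × (9.790×10⁻⁵)^3 = 3.8×10⁻¹²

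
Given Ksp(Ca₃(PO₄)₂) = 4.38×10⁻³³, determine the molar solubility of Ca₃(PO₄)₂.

Ca₃(PO₄)₂(s) ⇌ 3 Ca²⁺(aq) + 2 PO₄³⁻(aq)
Call the molar solubility s, so that [Ca²⁺] = 3s and [PO₄³⁻] = 2s.
Ksp = [Ca²⁺]^3[PO₄³⁻]^2 = (3s)^3 · (2s)^2 = 108s^5
108s^5 = 4.38×10⁻³³  ⇒  s^5 = 4.06×10⁻³⁵
s = 1.32×10⁻⁷ M

1.32×10⁻⁷ M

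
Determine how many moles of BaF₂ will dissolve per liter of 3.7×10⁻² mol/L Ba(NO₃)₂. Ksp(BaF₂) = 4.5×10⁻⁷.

1.7×10⁻³ M

BaF₂(s) ⇌ Ba²⁺(aq) + 2 F⁻(aq)
Let s be the solubility of BaF₂ here. The common ion gives [Ba²⁺] ≈ 3.7×10⁻² mol/L, and [F⁻] = 2s.
Ksp = [Ba²⁺][F⁻]^2 = (3.7×10⁻²)(2s)^2
(2s)^2 = 4.5×10⁻⁷ / (3.7×10⁻²) = 1.2×10⁻⁵
s = 1.7×10⁻³ mol/L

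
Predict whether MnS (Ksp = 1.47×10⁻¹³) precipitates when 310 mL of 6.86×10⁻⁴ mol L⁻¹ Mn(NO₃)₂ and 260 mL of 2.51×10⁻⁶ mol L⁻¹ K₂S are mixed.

Total volume after mixing = 310 + 260 = 570 mL.
[Mn²⁺] = (6.86×10⁻⁴)(310)/570 = 3.73×10⁻⁴ mol L⁻¹
[S²⁻] = (2.51×10⁻⁶)(260)/570 = 1.14×10⁻⁶ mol L⁻¹
Q = [Mn²⁺][S²⁻] = 4.27×10⁻¹⁰
Because Q > Ksp (4.27×10⁻¹⁰ vs 1.47×10⁻¹³), a precipitate of MnS forms.

Yes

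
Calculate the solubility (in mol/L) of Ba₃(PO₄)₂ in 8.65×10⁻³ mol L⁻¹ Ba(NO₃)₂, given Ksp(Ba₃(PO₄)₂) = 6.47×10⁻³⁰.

1.58×10⁻¹² M

Ba₃(PO₄)₂(s) ⇌ 3 Ba²⁺(aq) + 2 PO₄³⁻(aq)
Ba²⁺ is already present at 8.65×10⁻³ mol L⁻¹. If s mol/L of Ba₃(PO₄)₂ dissolves, [PO₄³⁻] = 2s while [Ba²⁺] ≈ 8.65×10⁻³ mol L⁻¹.
Ksp = [Ba²⁺]^3[PO₄³⁻]^2 = (8.65×10⁻³)^3(2s)^2
(2s)^2 = 6.47×10⁻³⁰ / (8.65×10⁻³)^3 = 1.00×10⁻²³
s = 1.58×10⁻¹² mol L⁻¹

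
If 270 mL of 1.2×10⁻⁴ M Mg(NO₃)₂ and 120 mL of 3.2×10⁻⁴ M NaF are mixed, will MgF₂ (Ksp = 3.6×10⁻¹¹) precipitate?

After mixing, V = 270 mL + 120 mL = 390 mL.
[Mg²⁺] = (1.2×10⁻⁴)(270)/390 = 8.3×10⁻⁵ M
[F⁻] = (3.2×10⁻⁴)(120)/390 = 9.8×10⁻⁵ M
Q = [Mg²⁺][F⁻]^2 = 8.1×10⁻¹³
Q < Ksp (8.1×10⁻¹³ vs 3.6×10⁻¹¹); the solution remains unsaturated and no precipitate forms.

No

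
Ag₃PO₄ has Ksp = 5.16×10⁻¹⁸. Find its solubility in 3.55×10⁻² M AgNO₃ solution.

1.15×10⁻¹³ M

Ag₃PO₄(s) ⇌ 3 Ag⁺(aq) + PO₄³⁻(aq)
With Ag⁺ already at 3.55×10⁻² M and s small, take [Ag⁺] ≈ 3.55×10⁻² M and [PO₄³⁻] = s.
Ksp = [Ag⁺]^3[PO₄³⁻] = (3.55×10⁻²)^3s
s = 5.16×10⁻¹⁸ / (3.55×10⁻²)^3 = 1.15×10⁻¹³
s = 1.15×10⁻¹³ M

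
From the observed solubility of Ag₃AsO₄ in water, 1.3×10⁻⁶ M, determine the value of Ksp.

Ksp = 7.7×10⁻²³

Ag₃AsO₄(s) ⇌ 3 Ag⁺(aq) + AsO₄³⁻(aq)
Let s be the molar solubility. Then [Ag⁺] = 3s and [AsO₄³⁻] = s.
Ksp = [Ag⁺]^3[AsO₄³⁻] = (3s)^3 · s = 27s^4
Ksp = 27 × (1.3×10⁻⁶)^4 = 7.7×10⁻²³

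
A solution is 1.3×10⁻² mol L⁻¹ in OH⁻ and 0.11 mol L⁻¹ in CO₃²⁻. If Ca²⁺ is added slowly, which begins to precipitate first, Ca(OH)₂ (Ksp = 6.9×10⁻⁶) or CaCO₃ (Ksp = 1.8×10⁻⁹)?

Precipitation of each salt begins when its ion product equals Ksp.
For Ca(OH)₂: [Ca²⁺] = (Ksp/[OH⁻]^2) = 4.1×10⁻² mol L⁻¹
For CaCO₃: [Ca²⁺] = (Ksp/[CO₃²⁻]) = 1.6×10⁻⁸ mol L⁻¹
CaCO₃ requires the lower [Ca²⁺], so it precipitates first.

CaCO₃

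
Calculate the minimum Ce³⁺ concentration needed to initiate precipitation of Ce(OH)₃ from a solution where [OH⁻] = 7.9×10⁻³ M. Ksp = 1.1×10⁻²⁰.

2.2×10⁻¹⁴ M

Each salt precipitates once Q = Ksp for that salt.
Ce(OH)₃(s) ⇌ Ce³⁺(aq) + 3 OH⁻(aq)
Ksp = [Ce³⁺][OH⁻]^3 = [Ce³⁺](7.9×10⁻³)^3
[Ce³⁺] = 1.1×10⁻²⁰ / (7.9×10⁻³)^3 = 2.2×10⁻¹⁴
[Ce³⁺] = 2.2×10⁻¹⁴ M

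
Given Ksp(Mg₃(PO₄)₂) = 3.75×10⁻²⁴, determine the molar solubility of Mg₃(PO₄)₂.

Mg₃(PO₄)₂(s) ⇌ 3 Mg²⁺(aq) + 2 PO₄³⁻(aq)
Let s be the molar solubility. Then [Mg²⁺] = 3s and [PO₄³⁻] = 2s.
Ksp = [Mg²⁺]^3[PO₄³⁻]^2 = (3s)^3 · (2s)^2 = 108s^5
108s^5 = 3.75×10⁻²⁴  ⇒  s^5 = 3.47×10⁻²⁶
s = 8.09×10⁻⁶ M

8.09×10⁻⁶ M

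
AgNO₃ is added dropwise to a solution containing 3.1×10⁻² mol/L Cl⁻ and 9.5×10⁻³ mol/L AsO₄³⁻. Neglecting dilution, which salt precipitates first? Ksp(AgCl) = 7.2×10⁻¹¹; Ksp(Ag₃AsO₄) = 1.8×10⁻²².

The threshold for precipitation is Q = Ksp.
For AgCl: [Ag⁺] = (Ksp/[Cl⁻]) = 2.3×10⁻⁹ mol/L
For Ag₃AsO₄: [Ag⁺] = (Ksp/[AsO₄³⁻])^(1/3) = 2.7×10⁻⁷ mol/L
The smaller threshold [Ag⁺] is reached first, so AgCl precipitates first.

AgCl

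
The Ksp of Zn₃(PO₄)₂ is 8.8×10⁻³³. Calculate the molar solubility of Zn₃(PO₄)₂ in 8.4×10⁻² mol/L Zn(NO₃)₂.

1.9×10⁻¹⁵ M

Zn₃(PO₄)₂(s) ⇌ 3 Zn²⁺(aq) + 2 PO₄³⁻(aq)
Zn²⁺ is already present at 8.4×10⁻² mol/L. If s mol/L of Zn₃(PO₄)₂ dissolves, [PO₄³⁻] = 2s while [Zn²⁺] ≈ 8.4×10⁻² mol/L.
Ksp = [Zn²⁺]^3[PO₄³⁻]^2 = (8.4×10⁻²)^3(2s)^2
(2s)^2 = 8.8×10⁻³³ / (8.4×10⁻²)^3 = 1.5×10⁻²⁹
s = 1.9×10⁻¹⁵ mol/L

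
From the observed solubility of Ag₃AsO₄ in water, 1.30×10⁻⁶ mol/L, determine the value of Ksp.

Ksp = 7.71×10⁻²³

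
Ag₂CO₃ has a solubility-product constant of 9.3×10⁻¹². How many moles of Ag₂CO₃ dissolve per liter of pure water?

1.3×10⁻⁴ M

Ag₂CO₃(s) ⇌ 2 Ag⁺(aq) + CO₃²⁻(aq)
Call the molar solubility s, so that [Ag⁺] = 2s and [CO₃²⁻] = s.
Ksp = [Ag⁺]^2[CO₃²⁻] = (2s)^2 · s = 4s^3
4s^3 = 9.3×10⁻¹²  ⇒  s^3 = 2.3×10⁻¹²
Taking the 3rd root, s = 1.3×10⁻⁴ mol L⁻¹.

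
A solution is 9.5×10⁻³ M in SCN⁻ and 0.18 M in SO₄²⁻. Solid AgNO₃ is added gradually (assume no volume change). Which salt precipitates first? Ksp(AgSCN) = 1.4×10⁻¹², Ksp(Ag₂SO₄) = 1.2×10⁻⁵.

Each salt precipitates once Q = Ksp for that salt.
For AgSCN: [Ag⁺] = (Ksp/[SCN⁻]) = 1.5×10⁻¹⁰ M
For Ag₂SO₄: [Ag⁺] = (Ksp/[SO₄²⁻])^(1/2) = 8.2×10⁻³ M
Since AgSCN needs less Ag⁺ to reach saturation, it precipitates first.

AgSCN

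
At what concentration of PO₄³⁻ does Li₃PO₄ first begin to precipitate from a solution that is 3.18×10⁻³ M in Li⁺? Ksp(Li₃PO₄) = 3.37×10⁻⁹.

0.105 M

A salt starts to precipitate once the ion product Q reaches its Ksp.
Li₃PO₄(s) ⇌ 3 Li⁺(aq) + PO₄³⁻(aq)
Ksp = [Li⁺]^3[PO₄³⁻] = [PO₄³⁻](3.18×10⁻³)^3
[PO₄³⁻] = 3.37×10⁻⁹ / (3.18×10⁻³)^3 = 0.105
[PO₄³⁻] = 0.105 M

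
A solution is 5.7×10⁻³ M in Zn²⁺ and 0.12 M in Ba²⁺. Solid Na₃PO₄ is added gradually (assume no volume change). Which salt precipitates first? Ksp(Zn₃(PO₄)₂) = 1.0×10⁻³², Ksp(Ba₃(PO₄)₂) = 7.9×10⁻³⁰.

Each salt precipitates once Q = Ksp for that salt.
For Zn₃(PO₄)₂: [PO₄³⁻] = (Ksp/[Zn²⁺]^3)^(1/2) = 2.3×10⁻¹³ M
For Ba₃(PO₄)₂: [PO₄³⁻] = (Ksp/[Ba²⁺]^3)^(1/2) = 6.8×10⁻¹⁴ M
Ba₃(PO₄)₂ requires the lower [PO₄³⁻], so it precipitates first.

Ba₃(PO₄)₂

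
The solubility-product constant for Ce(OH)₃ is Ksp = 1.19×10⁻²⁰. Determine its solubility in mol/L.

4.58×10⁻⁶ M

Ce(OH)₃(s) ⇌ Ce³⁺(aq) + 3 OH⁻(aq)
Let s be the molar solubility. Then [Ce³⁺] = s and [OH⁻] = 3s.
Ksp = [Ce³⁺][OH⁻]^3 = s · (3s)^3 = 27s^4
27s^4 = 1.19×10⁻²⁰  ⇒  s^4 = 4.41×10⁻²²
s = (4.41×10⁻²²)^(1/4) = 4.58×10⁻⁶ mol/L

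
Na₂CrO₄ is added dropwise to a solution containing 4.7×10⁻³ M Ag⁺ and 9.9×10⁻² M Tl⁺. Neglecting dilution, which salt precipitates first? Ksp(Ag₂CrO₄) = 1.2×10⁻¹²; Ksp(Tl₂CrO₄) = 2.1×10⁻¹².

A salt starts to precipitate once the ion product Q reaches its Ksp.
For Ag₂CrO₄: [CrO₄²⁻] = (Ksp/[Ag⁺]^2) = 5.4×10⁻⁸ M
For Tl₂CrO₄: [CrO₄²⁻] = (Ksp/[Tl⁺]^2) = 2.1×10⁻¹⁰ M
Tl₂CrO₄ requires the lower [CrO₄²⁻], so it precipitates first.

Tl₂CrO₄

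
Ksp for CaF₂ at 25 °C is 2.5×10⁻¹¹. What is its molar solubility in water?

1.8×10⁻⁴ M

CaF₂(s) ⇌ Ca²⁺(aq) + 2 F⁻(aq)
Call the molar solubility s, so that [Ca²⁺] = s and [F⁻] = 2s.
Ksp = [Ca²⁺][F⁻]^2 = s · (2s)^2 = 4s^3
4s^3 = 2.5×10⁻¹¹  ⇒  s^3 = 6.3×10⁻¹²
Taking the 3rd root, s = 1.8×10⁻⁴ M.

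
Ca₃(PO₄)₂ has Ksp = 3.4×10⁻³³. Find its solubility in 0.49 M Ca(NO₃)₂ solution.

Ca₃(PO₄)₂(s) ⇌ 3 Ca²⁺(aq) + 2 PO₄³⁻(aq)
Let s be the solubility of Ca₃(PO₄)₂ here. The common ion gives [Ca²⁺] ≈ 0.49 M, and [PO₄³⁻] = 2s.
Ksp = [Ca²⁺]^3[PO₄³⁻]^2 = (0.49)^3(2s)^2
(2s)^2 = 3.4×10⁻³³ / (0.49)^3 = 2.9×10⁻³²
s = 8.5×10⁻¹⁷ M

8.5×10⁻¹⁷ M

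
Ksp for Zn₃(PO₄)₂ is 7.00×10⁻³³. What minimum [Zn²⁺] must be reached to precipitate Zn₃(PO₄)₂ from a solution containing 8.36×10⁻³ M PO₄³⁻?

4.64×10⁻¹⁰ M

A salt starts to precipitate once the ion product Q reaches its Ksp.
Zn₃(PO₄)₂(s) ⇌ 3 Zn²⁺(aq) + 2 PO₄³⁻(aq)
Ksp = [Zn²⁺]^3[PO₄³⁻]^2 = [Zn²⁺]^3(8.36×10⁻³)^2
[Zn²⁺]^3 = 7.00×10⁻³³ / (8.36×10⁻³)^2 = 1.00×10⁻²⁸
[Zn²⁺] = 4.64×10⁻¹⁰ M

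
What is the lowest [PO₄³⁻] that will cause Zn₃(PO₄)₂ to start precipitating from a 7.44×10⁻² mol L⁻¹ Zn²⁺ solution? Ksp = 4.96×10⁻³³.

3.47×10⁻¹⁵ M

The threshold for precipitation is Q = Ksp.
Zn₃(PO₄)₂(s) ⇌ 3 Zn²⁺(aq) + 2 PO₄³⁻(aq)
Ksp = [Zn²⁺]^3[PO₄³⁻]^2 = [PO₄³⁻]^2(7.44×10⁻²)^3
[PO₄³⁻]^2 = 4.96×10⁻³³ / (7.44×10⁻²)^3 = 1.20×10⁻²⁹
[PO₄³⁻] = 3.47×10⁻¹⁵ mol L⁻¹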